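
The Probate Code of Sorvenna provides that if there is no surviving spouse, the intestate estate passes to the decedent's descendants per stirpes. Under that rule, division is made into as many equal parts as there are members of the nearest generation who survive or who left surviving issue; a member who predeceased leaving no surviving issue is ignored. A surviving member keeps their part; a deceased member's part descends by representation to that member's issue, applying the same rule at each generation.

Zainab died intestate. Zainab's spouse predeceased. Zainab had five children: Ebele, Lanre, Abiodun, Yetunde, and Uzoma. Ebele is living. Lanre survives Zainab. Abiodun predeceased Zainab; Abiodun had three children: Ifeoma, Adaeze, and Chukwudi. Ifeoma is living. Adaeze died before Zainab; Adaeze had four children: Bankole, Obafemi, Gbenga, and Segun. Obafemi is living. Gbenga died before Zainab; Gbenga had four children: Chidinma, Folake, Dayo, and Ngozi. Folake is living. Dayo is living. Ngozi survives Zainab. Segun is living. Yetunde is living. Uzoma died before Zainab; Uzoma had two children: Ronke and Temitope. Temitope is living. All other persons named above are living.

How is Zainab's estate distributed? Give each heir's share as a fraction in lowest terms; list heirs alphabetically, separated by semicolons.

Bankole 1/60; Chidinma 1/240; Chukwudi 1/15; Dayo 1/240; Ebele 1/5; Folake 1/240; Ifeoma 1/15; Lanre 1/5; Ngozi 1/240; Obafemi 1/60; Ronke 1/10; Segun 1/60; Temitope 1/10; Yetunde 1/5

There is no surviving spouse, so the entire estate passes to Zainab's descendants per stirpes.
The estate is divided into 5 equal shares of 1/5 among Ebele, Lanre, Abiodun, Yetunde, Uzoma.
Ebele is living and takes 1/5.
Lanre is living and takes 1/5.
Abiodun predeceased; the 1/5 allotted to Abiodun's branch passes to Abiodun's issue by representation.
The 1/5 is divided into 3 equal shares of 1/15 among Ifeoma, Adaeze, Chukwudi.
Ifeoma is living and takes 1/15.
Adaeze predeceased; the 1/15 allotted to Adaeze's branch passes to Adaeze's issue by representation.
The 1/15 is divided into 4 equal shares of 1/60 among Bankole, Obafemi, Gbenga, Segun.
Bankole is living and takes 1/60.
Obafemi is living and takes 1/60.
Gbenga predeceased; the 1/60 allotted to Gbenga's branch passes to Gbenga's issue by representation.
The 1/60 is divided into 4 equal shares of 1/240 among Chidinma, Folake, Dayo, Ngozi.
Chidinma is living and takes 1/240.
Folake is living and takes 1/240.
Dayo is living and takes 1/240.
Ngozi is living and takes 1/240.
Segun is living and takes 1/60.
Chukwudi is living and takes 1/15.
Yetunde is living and takes 1/5.
Uzoma predeceased; the 1/5 allotted to Uzoma's branch passes to Uzoma's issue by representation.
The 1/5 is divided into 2 equal shares of 1/10 among Ronke, Temitope.
Ronke is living and takes 1/10.
Temitope is living and takes 1/10.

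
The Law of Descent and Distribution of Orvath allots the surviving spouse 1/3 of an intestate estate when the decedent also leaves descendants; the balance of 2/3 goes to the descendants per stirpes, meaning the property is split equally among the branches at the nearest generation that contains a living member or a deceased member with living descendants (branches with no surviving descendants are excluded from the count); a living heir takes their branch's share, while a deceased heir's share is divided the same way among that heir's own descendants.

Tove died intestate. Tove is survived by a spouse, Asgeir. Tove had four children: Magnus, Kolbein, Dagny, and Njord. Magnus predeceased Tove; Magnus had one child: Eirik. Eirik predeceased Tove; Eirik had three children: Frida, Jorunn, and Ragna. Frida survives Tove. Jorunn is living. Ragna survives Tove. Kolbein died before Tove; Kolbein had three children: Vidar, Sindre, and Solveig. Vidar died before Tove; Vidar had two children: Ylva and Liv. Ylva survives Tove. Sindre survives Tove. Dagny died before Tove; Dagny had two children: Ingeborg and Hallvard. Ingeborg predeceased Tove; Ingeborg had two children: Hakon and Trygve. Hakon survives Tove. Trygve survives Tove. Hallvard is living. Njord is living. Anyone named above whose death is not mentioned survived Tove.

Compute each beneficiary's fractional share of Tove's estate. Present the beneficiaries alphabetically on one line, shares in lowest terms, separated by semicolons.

Asgeir 1/3; Frida 1/18; Hakon 1/24; Hallvard 1/12; Jorunn 1/18; Liv 1/36; Njord 1/6; Ragna 1/18; Sindre 1/18; Solveig 1/18; Trygve 1/24; Ylva 1/36

Asgeir, as surviving spouse, takes 1/3.
The remaining 2/3 passes to Tove's descendants per stirpes.
The 2/3 is divided into 4 equal shares of 1/6 among Magnus, Kolbein, Dagny, Njord.
Magnus predeceased; the 1/6 allotted to Magnus's branch passes to Magnus's issue by representation.
Eirik's line is the sole branch at this level, so the full 1/6 passes to Eirik's issue by representation.
The 1/6 is divided into 3 equal shares of 1/18 among Frida, Jorunn, Ragna.
Frida is living and takes 1/18.
Jorunn is living and takes 1/18.
Ragna is living and takes 1/18.
Kolbein predeceased; the 1/6 allotted to Kolbein's branch passes to Kolbein's issue by representation.
The 1/6 is divided into 3 equal shares of 1/18 among Vidar, Sindre, Solveig.
Vidar predeceased; the 1/18 allotted to Vidar's branch passes to Vidar's issue by representation.
The 1/18 is divided into 2 equal shares of 1/36 among Ylva, Liv.
Ylva is living and takes 1/36.
Liv is living and takes 1/36.
Sindre is living and takes 1/18.
Solveig is living and takes 1/18.
Dagny predeceased; the 1/6 allotted to Dagny's branch passes to Dagny's issue by representation.
The 1/6 is divided into 2 equal shares of 1/12 among Ingeborg, Hallvard.
Ingeborg predeceased; the 1/12 allotted to Ingeborg's branch passes to Ingeborg's issue by representation.
The 1/12 is divided into 2 equal shares of 1/24 among Hakon, Trygve.
Hakon is living and takes 1/24.
Trygve is living and takes 1/24.
Hallvard is living and takes 1/12.
Njord is living and takes 1/6.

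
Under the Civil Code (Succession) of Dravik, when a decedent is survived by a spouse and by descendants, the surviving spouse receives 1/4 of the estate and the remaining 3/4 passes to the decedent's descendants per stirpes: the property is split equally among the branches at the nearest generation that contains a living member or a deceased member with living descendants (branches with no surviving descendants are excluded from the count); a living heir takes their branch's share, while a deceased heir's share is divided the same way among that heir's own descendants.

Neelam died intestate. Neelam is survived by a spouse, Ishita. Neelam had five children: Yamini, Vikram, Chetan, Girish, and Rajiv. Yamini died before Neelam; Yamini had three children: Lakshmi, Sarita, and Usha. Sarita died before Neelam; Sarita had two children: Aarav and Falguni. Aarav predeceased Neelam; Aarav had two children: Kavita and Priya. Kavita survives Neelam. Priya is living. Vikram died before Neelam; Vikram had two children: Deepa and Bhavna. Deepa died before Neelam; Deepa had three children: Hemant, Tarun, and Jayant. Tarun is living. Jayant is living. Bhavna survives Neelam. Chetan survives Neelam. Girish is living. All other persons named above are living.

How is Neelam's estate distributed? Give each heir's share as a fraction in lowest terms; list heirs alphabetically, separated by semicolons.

Ishita, as surviving spouse, takes 1/4.
The remaining 3/4 passes to Neelam's descendants per stirpes.
The 3/4 is divided into 5 equal shares of 3/20 among Yamini, Vikram, Chetan, Girish, Rajiv.
Yamini predeceased; the 3/20 allotted to Yamini's branch passes to Yamini's issue by representation.
The 3/20 is divided into 3 equal shares of 1/20 among Lakshmi, Sarita, Usha.
Lakshmi is living and takes 1/20.
Sarita predeceased; the 1/20 allotted to Sarita's branch passes to Sarita's issue by representation.
The 1/20 is divided into 2 equal shares of 1/40 among Aarav, Falguni.
Aarav predeceased; the 1/40 allotted to Aarav's branch passes to Aarav's issue by representation.
The 1/40 is divided into 2 equal shares of 1/80 among Kavita, Priya.
Kavita is living and takes 1/80.
Priya is living and takes 1/80.
Falguni is living and takes 1/40.
Usha is living and takes 1/20.
Vikram predeceased; the 3/20 allotted to Vikram's branch passes to Vikram's issue by representation.
The 3/20 is divided into 2 equal shares of 3/40 among Deepa, Bhavna.
Deepa predeceased; the 3/40 allotted to Deepa's branch passes to Deepa's issue by representation.
The 3/40 is divided into 3 equal shares of 1/40 among Hemant, Tarun, Jayant.
Hemant is living and takes 1/40.
Tarun is living and takes 1/40.
Jayant is living and takes 1/40.
Bhavna is living and takes 3/40.
Chetan is living and takes 3/20.
Girish is living and takes 3/20.
Rajiv is living and takes 3/20.

Bhavna 3/40; Chetan 3/20; Falguni 1/40; Girish 3/20; Hemant 1/40; Ishita 1/4; Jayant 1/40; Kavita 1/80; Lakshmi 1/20; Priya 1/80; Rajiv 3/20; Tarun 1/40; Usha 1/20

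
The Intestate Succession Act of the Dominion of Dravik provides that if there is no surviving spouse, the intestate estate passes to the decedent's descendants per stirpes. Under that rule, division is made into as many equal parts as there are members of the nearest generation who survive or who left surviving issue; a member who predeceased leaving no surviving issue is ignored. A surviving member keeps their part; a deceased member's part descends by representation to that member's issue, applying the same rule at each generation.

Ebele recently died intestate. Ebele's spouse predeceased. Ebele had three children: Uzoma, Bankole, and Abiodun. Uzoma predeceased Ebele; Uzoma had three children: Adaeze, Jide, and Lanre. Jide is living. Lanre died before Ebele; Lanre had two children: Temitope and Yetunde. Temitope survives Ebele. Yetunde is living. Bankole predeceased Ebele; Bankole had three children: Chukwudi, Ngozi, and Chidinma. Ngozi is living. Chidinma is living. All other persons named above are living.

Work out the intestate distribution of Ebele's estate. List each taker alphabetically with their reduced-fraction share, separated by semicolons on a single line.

Abiodun 1/3; Adaeze 1/9; Chidinma 1/9; Chukwudi 1/9; Jide 1/9; Ngozi 1/9; Temitope 1/18; Yetunde 1/18

There is no surviving spouse, so the entire estate passes to Ebele's descendants per stirpes.
The estate is divided into 3 equal shares of 1/3 among Uzoma, Bankole, Abiodun.
Uzoma predeceased; the 1/3 allotted to Uzoma's branch passes to Uzoma's issue by representation.
The 1/3 is divided into 3 equal shares of 1/9 among Adaeze, Jide, Lanre.
Adaeze is living and takes 1/9.
Jide is living and takes 1/9.
Lanre predeceased; the 1/9 allotted to Lanre's branch passes to Lanre's issue by representation.
The 1/9 is divided into 2 equal shares of 1/18 among Temitope, Yetunde.
Temitope is living and takes 1/18.
Yetunde is living and takes 1/18.
Bankole predeceased; the 1/3 allotted to Bankole's branch passes to Bankole's issue by representation.
The 1/3 is divided into 3 equal shares of 1/9 among Chukwudi, Ngozi, Chidinma.
Chukwudi is living and takes 1/9.
Ngozi is living and takes 1/9.
Chidinma is living and takes 1/9.
Abiodun is living and takes 1/3.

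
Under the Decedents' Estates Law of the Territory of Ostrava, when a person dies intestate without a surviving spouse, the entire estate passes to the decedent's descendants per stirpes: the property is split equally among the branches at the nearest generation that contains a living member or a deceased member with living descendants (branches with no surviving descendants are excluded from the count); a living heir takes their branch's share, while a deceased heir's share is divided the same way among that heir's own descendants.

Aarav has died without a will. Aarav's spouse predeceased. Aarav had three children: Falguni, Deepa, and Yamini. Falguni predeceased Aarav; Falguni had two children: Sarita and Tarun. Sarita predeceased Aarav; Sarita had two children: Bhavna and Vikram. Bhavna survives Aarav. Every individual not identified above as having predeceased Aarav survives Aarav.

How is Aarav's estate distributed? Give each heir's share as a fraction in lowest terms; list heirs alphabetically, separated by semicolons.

There is no surviving spouse, so the entire estate passes to Aarav's descendants per stirpes.
The estate is divided into 3 equal shares of 1/3 among Falguni, Deepa, Yamini.
Falguni predeceased; the 1/3 allotted to Falguni's branch passes to Falguni's issue by representation.
The 1/3 is divided into 2 equal shares of 1/6 among Sarita, Tarun.
Sarita predeceased; the 1/6 allotted to Sarita's branch passes to Sarita's issue by representation.
The 1/6 is divided into 2 equal shares of 1/12 among Bhavna, Vikram.
Bhavna is living and takes 1/12.
Vikram is living and takes 1/12.
Tarun is living and takes 1/6.
Deepa is living and takes 1/3.
Yamini is living and takes 1/3.

Bhavna 1/12; Deepa 1/3; Tarun 1/6; Vikram 1/12; Yamini 1/3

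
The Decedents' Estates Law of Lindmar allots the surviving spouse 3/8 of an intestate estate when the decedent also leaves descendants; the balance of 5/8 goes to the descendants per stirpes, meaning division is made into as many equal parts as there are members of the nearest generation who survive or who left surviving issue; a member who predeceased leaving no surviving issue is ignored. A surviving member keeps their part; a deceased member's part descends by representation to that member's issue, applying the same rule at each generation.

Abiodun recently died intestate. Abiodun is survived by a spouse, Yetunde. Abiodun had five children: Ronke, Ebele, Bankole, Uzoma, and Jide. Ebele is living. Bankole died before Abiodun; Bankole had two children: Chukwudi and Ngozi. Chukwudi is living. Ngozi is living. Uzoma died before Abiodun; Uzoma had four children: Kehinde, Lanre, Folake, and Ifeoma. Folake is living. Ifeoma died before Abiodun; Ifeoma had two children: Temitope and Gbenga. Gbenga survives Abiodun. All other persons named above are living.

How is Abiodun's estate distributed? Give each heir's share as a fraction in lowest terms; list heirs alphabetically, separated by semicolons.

Chukwudi 1/16; Ebele 1/8; Folake 1/32; Gbenga 1/64; Jide 1/8; Kehinde 1/32; Lanre 1/32; Ngozi 1/16; Ronke 1/8; Temitope 1/64; Yetunde 3/8

Yetunde, as surviving spouse, takes 3/8.
The remaining 5/8 passes to Abiodun's descendants per stirpes.
The 5/8 is divided into 5 equal shares of 1/8 among Ronke, Ebele, Bankole, Uzoma, Jide.
Ronke is living and takes 1/8.
Ebele is living and takes 1/8.
Bankole predeceased; the 1/8 allotted to Bankole's branch passes to Bankole's issue by representation.
The 1/8 is divided into 2 equal shares of 1/16 among Chukwudi, Ngozi.
Chukwudi is living and takes 1/16.
Ngozi is living and takes 1/16.
Uzoma predeceased; the 1/8 allotted to Uzoma's branch passes to Uzoma's issue by representation.
The 1/8 is divided into 4 equal shares of 1/32 among Kehinde, Lanre, Folake, Ifeoma.
Kehinde is living and takes 1/32.
Lanre is living and takes 1/32.
Folake is living and takes 1/32.
Ifeoma predeceased; the 1/32 allotted to Ifeoma's branch passes to Ifeoma's issue by representation.
The 1/32 is divided into 2 equal shares of 1/64 among Temitope, Gbenga.
Temitope is living and takes 1/64.
Gbenga is living and takes 1/64.
Jide is living and takes 1/8.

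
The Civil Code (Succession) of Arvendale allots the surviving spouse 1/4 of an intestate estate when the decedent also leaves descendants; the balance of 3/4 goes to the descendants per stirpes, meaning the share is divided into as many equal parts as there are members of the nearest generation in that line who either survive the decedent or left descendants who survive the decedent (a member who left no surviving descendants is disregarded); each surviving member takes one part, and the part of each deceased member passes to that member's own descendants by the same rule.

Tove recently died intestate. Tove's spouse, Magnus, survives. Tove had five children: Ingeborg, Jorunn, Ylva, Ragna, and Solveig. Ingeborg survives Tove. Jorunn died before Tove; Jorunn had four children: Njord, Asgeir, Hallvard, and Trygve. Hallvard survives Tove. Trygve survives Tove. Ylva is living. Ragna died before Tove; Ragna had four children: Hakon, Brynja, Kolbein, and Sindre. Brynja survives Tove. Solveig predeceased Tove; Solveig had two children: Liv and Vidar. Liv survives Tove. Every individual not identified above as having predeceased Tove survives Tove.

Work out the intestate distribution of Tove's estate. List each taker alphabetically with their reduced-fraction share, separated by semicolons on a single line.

Asgeir 3/80; Brynja 3/80; Hakon 3/80; Hallvard 3/80; Ingeborg 3/20; Kolbein 3/80; Liv 3/40; Magnus 1/4; Njord 3/80; Sindre 3/80; Trygve 3/80; Vidar 3/40; Ylva 3/20

Magnus, as surviving spouse, takes 1/4.
The remaining 3/4 passes to Tove's descendants per stirpes.
The 3/4 is divided into 5 equal shares of 3/20 among Ingeborg, Jorunn, Ylva, Ragna, Solveig.
Ingeborg is living and takes 3/20.
Jorunn predeceased; the 3/20 allotted to Jorunn's branch passes to Jorunn's issue by representation.
The 3/20 is divided into 4 equal shares of 3/80 among Njord, Asgeir, Hallvard, Trygve.
Njord is living and takes 3/80.
Asgeir is living and takes 3/80.
Hallvard is living and takes 3/80.
Trygve is living and takes 3/80.
Ylva is living and takes 3/20.
Ragna predeceased; the 3/20 allotted to Ragna's branch passes to Ragna's issue by representation.
The 3/20 is divided into 4 equal shares of 3/80 among Hakon, Brynja, Kolbein, Sindre.
Hakon is living and takes 3/80.
Brynja is living and takes 3/80.
Kolbein is living and takes 3/80.
Sindre is living and takes 3/80.
Solveig predeceased; the 3/20 allotted to Solveig's branch passes to Solveig's issue by representation.
The 3/20 is divided into 2 equal shares of 3/40 among Liv, Vidar.
Liv is living and takes 3/40.
Vidar is living and takes 3/40.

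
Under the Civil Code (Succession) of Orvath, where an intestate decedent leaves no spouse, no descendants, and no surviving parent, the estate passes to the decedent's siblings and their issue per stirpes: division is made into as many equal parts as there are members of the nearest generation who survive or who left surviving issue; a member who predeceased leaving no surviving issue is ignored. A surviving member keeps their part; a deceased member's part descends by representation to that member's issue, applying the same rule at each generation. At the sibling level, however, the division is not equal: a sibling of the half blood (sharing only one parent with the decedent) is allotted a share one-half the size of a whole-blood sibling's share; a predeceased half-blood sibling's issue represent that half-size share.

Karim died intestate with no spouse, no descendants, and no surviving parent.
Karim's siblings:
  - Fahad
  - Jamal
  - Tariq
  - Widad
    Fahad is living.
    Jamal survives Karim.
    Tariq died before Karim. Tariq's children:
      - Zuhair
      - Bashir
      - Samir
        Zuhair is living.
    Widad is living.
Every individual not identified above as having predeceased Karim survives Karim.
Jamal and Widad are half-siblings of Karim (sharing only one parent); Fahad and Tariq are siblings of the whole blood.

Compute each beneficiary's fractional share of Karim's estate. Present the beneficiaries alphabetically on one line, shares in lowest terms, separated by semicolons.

No spouse, descendants, or parent survives, so the estate passes to Karim's siblings per stirpes.
Half-blood siblings count for one-half the weight of whole-blood siblings at the initial division.
Dividing 1 in proportion to weights (total weight 3): Fahad (weight 1) → 1/3; Jamal (weight 1/2) → 1/6; Tariq (weight 1) → 1/3; Widad (weight 1/2) → 1/6.
Fahad is living and takes 1/3.
Jamal is living and takes 1/6.
Tariq predeceased; the 1/3 allotted to Tariq's branch passes to Tariq's issue by representation.
The 1/3 is divided into 3 equal shares of 1/9 among Zuhair, Bashir, Samir.
Zuhair is living and takes 1/9.
Bashir is living and takes 1/9.
Samir is living and takes 1/9.
Widad is living and takes 1/6.

Bashir 1/9; Fahad 1/3; Jamal 1/6; Samir 1/9; Widad 1/6; Zuhair 1/9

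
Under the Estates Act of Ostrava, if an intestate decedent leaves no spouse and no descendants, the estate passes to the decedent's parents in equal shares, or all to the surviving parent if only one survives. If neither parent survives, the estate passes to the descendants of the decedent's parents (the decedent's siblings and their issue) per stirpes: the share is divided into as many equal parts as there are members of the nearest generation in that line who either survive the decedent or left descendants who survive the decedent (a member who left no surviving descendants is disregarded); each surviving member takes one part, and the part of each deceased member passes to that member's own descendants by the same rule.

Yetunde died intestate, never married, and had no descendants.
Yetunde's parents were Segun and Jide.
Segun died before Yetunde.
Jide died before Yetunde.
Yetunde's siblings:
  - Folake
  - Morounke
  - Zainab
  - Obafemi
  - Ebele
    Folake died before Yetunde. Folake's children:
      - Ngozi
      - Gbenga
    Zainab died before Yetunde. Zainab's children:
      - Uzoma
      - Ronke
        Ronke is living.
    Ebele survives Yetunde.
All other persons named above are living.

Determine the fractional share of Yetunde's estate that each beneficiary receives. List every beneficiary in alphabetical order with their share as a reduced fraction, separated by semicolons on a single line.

Ebele 1/5; Gbenga 1/10; Morounke 1/5; Ngozi 1/10; Obafemi 1/5; Ronke 1/10; Uzoma 1/10

Neither parent survives and there are no descendants, so the estate passes to Yetunde's siblings and their issue per stirpes.
The estate is divided into 5 equal shares of 1/5 among Folake, Morounke, Zainab, Obafemi, Ebele.
Folake predeceased; the 1/5 allotted to Folake's branch passes to Folake's issue by representation.
The 1/5 is divided into 2 equal shares of 1/10 among Ngozi, Gbenga.
Ngozi is living and takes 1/10.
Gbenga is living and takes 1/10.
Morounke is living and takes 1/5.
Zainab predeceased; the 1/5 allotted to Zainab's branch passes to Zainab's issue by representation.
The 1/5 is divided into 2 equal shares of 1/10 among Uzoma, Ronke.
Uzoma is living and takes 1/10.
Ronke is living and takes 1/10.
Obafemi is living and takes 1/5.
Ebele is living and takes 1/5.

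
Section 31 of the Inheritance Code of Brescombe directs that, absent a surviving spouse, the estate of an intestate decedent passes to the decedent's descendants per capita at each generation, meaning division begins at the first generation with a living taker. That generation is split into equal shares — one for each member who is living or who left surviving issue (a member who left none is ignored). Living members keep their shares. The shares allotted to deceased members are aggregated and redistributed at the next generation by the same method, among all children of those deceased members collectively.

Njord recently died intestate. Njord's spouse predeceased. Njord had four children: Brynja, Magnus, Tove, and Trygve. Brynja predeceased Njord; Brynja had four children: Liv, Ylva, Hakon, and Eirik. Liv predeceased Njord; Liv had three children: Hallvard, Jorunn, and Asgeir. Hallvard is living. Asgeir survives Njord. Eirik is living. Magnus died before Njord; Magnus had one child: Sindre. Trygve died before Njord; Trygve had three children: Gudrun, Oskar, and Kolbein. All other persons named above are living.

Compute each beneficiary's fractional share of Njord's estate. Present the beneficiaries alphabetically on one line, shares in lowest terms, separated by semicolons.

Asgeir 1/32; Eirik 3/32; Gudrun 3/32; Hakon 3/32; Hallvard 1/32; Jorunn 1/32; Kolbein 3/32; Oskar 3/32; Sindre 3/32; Tove 1/4; Ylva 3/32

There is no surviving spouse, so the entire estate passes to Njord's descendants per capita at each generation.
At generation 1 (Brynja, Magnus, Tove, Trygve) there are 4 shares of (1)/4 = 1/4 each.
Living: Tove — each takes 1/4.
Deceased: Brynja, Magnus, and Trygve. Their combined 3/4 is pooled and carried to generation 2.
At generation 2 (Liv, Ylva, Hakon, Eirik, Sindre, Gudrun, Oskar, Kolbein) there are 8 shares of (3/4)/8 = 3/32 each.
Living: Ylva, Hakon, Eirik, Sindre, Gudrun, Oskar, and Kolbein — each takes 3/32.
Deceased: Liv. That 3/32 share is carried to generation 3.
At generation 3 (Hallvard, Jorunn, Asgeir) there are 3 shares of (3/32)/3 = 1/32 each.
Living: Hallvard, Jorunn, and Asgeir — each takes 1/32.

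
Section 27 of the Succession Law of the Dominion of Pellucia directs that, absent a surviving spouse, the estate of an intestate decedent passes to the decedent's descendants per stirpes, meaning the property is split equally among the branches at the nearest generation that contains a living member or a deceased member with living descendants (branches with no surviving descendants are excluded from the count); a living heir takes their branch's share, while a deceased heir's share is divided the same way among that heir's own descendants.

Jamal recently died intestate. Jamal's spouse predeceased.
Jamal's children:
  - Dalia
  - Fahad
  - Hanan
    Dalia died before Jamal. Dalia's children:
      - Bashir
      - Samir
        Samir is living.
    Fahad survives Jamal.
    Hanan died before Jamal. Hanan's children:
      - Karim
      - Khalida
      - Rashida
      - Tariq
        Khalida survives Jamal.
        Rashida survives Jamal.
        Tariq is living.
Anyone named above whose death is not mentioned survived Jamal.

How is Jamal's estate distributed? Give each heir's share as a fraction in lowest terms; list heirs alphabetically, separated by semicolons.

Bashir 1/6; Fahad 1/3; Karim 1/12; Khalida 1/12; Rashida 1/12; Samir 1/6; Tariq 1/12

There is no surviving spouse, so the entire estate passes to Jamal's descendants per stirpes.
The estate is divided into 3 equal shares of 1/3 among Dalia, Fahad, Hanan.
Dalia predeceased; the 1/3 allotted to Dalia's branch passes to Dalia's issue by representation.
The 1/3 is divided into 2 equal shares of 1/6 among Bashir, Samir.
Bashir is living and takes 1/6.
Samir is living and takes 1/6.
Fahad is living and takes 1/3.
Hanan predeceased; the 1/3 allotted to Hanan's branch passes to Hanan's issue by representation.
The 1/3 is divided into 4 equal shares of 1/12 among Karim, Khalida, Rashida, Tariq.
Karim is living and takes 1/12.
Khalida is living and takes 1/12.
Rashida is living and takes 1/12.
Tariq is living and takes 1/12.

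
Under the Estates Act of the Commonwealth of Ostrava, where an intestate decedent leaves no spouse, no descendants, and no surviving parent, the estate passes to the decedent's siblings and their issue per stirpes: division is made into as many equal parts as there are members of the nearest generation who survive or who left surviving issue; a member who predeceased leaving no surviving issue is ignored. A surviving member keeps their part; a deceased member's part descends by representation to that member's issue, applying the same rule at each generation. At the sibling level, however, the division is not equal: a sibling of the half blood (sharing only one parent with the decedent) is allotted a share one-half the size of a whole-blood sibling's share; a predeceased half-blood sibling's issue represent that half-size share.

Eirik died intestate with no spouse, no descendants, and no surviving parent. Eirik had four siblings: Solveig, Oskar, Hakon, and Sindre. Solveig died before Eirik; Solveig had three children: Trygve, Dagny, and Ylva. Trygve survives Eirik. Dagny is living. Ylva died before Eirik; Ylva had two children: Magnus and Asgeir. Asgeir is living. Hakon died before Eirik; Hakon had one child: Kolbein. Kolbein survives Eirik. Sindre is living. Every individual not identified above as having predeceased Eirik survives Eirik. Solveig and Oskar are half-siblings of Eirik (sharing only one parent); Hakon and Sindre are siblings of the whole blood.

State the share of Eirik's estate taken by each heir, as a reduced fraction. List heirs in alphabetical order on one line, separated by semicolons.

Asgeir 1/36; Dagny 1/18; Kolbein 1/3; Magnus 1/36; Oskar 1/6; Sindre 1/3; Trygve 1/18

No spouse, descendants, or parent survives, so the estate passes to Eirik's siblings per stirpes.
Half-blood siblings count for one-half the weight of whole-blood siblings at the initial division.
Dividing 1 in proportion to weights (total weight 3): Solveig (weight 1/2) → 1/6; Oskar (weight 1/2) → 1/6; Hakon (weight 1) → 1/3; Sindre (weight 1) → 1/3.
Solveig predeceased; the 1/6 allotted to Solveig's branch passes to Solveig's issue by representation.
The 1/6 is divided into 3 equal shares of 1/18 among Trygve, Dagny, Ylva.
Trygve is living and takes 1/18.
Dagny is living and takes 1/18.
Ylva predeceased; the 1/18 allotted to Ylva's branch passes to Ylva's issue by representation.
The 1/18 is divided into 2 equal shares of 1/36 among Magnus, Asgeir.
Magnus is living and takes 1/36.
Asgeir is living and takes 1/36.
Oskar is living and takes 1/6.
Hakon predeceased; the 1/3 allotted to Hakon's branch passes to Hakon's issue by representation.
Kolbein is the sole taker at this level and receives the full 1/3.
Sindre is living and takes 1/3.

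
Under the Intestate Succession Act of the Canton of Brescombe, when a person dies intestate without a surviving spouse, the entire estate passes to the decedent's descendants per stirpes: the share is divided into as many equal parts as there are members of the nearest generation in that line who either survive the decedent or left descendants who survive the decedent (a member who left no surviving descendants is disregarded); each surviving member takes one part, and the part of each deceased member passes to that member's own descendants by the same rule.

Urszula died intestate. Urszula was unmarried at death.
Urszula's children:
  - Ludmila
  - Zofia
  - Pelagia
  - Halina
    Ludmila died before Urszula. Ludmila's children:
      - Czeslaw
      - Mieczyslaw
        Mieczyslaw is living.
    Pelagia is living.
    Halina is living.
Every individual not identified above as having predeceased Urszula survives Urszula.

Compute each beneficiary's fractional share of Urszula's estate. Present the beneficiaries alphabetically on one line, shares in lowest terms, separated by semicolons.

There is no surviving spouse, so the entire estate passes to Urszula's descendants per stirpes.
The estate is divided into 4 equal shares of 1/4 among Ludmila, Zofia, Pelagia, Halina.
Ludmila predeceased; the 1/4 allotted to Ludmila's branch passes to Ludmila's issue by representation.
The 1/4 is divided into 2 equal shares of 1/8 among Czeslaw, Mieczyslaw.
Czeslaw is living and takes 1/8.
Mieczyslaw is living and takes 1/8.
Zofia is living and takes 1/4.
Pelagia is living and takes 1/4.
Halina is living and takes 1/4.

Czeslaw 1/8; Halina 1/4; Mieczyslaw 1/8; Pelagia 1/4; Zofia 1/4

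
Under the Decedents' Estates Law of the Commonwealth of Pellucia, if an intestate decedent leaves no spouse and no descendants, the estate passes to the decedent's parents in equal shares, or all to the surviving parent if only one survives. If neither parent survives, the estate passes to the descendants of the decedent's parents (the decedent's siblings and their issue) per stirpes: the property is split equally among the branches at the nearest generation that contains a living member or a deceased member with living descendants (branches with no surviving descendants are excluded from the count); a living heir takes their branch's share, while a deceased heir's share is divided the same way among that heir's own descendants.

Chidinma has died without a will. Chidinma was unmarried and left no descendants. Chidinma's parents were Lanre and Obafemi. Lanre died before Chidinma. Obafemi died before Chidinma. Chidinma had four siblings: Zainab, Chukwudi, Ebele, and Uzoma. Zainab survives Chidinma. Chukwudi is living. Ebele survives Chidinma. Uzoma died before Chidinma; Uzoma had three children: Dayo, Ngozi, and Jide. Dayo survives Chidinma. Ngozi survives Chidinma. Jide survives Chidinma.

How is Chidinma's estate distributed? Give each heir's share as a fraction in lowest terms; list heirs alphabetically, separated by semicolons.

Neither parent survives and there are no descendants, so the estate passes to Chidinma's siblings and their issue per stirpes.
The estate is divided into 4 equal shares of 1/4 among Zainab, Chukwudi, Ebele, Uzoma.
Zainab is living and takes 1/4.
Chukwudi is living and takes 1/4.
Ebele is living and takes 1/4.
Uzoma predeceased; the 1/4 allotted to Uzoma's branch passes to Uzoma's issue by representation.
The 1/4 is divided into 3 equal shares of 1/12 among Dayo, Ngozi, Jide.
Dayo is living and takes 1/12.
Ngozi is living and takes 1/12.
Jide is living and takes 1/12.

Chukwudi 1/4; Dayo 1/12; Ebele 1/4; Jide 1/12; Ngozi 1/12; Zainab 1/4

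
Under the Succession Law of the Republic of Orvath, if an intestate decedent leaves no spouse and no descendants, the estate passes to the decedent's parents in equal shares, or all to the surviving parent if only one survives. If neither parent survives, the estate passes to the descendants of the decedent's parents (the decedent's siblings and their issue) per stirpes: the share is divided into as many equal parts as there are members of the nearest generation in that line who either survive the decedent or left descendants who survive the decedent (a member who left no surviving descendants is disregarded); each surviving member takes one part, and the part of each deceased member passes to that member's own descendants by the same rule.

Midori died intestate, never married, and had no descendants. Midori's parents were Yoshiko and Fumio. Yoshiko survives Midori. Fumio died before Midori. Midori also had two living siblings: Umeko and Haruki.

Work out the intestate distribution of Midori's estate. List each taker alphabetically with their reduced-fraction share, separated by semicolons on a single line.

Yoshiko 1

Only one parent, Yoshiko, survives, so Yoshiko takes the entire estate. The siblings take nothing because a surviving parent has priority.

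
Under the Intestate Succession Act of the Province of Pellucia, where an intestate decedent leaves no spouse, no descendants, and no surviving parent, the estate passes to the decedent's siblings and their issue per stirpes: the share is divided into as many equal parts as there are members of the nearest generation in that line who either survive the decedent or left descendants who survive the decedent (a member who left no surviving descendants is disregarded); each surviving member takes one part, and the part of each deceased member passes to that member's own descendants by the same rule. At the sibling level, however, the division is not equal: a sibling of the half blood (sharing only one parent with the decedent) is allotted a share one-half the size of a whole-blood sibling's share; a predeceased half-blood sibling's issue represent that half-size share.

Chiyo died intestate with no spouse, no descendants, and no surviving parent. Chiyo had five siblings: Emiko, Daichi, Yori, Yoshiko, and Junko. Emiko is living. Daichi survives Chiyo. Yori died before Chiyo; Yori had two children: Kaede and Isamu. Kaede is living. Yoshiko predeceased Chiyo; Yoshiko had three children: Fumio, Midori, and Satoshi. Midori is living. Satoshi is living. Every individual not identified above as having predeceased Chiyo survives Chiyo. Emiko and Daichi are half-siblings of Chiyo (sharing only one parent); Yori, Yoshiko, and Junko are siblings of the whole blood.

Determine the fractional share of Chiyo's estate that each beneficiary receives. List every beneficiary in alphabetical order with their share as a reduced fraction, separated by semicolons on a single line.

Daichi 1/8; Emiko 1/8; Fumio 1/12; Isamu 1/8; Junko 1/4; Kaede 1/8; Midori 1/12; Satoshi 1/12

No spouse, descendants, or parent survives, so the estate passes to Chiyo's siblings per stirpes.
Half-blood siblings count for one-half the weight of whole-blood siblings at the initial division.
Dividing 1 in proportion to weights (total weight 4): Emiko (weight 1/2) → 1/8; Daichi (weight 1/2) → 1/8; Yori (weight 1) → 1/4; Yoshiko (weight 1) → 1/4; Junko (weight 1) → 1/4.
Emiko is living and takes 1/8.
Daichi is living and takes 1/8.
Yori predeceased; the 1/4 allotted to Yori's branch passes to Yori's issue by representation.
The 1/4 is divided into 2 equal shares of 1/8 among Kaede, Isamu.
Kaede is living and takes 1/8.
Isamu is living and takes 1/8.
Yoshiko predeceased; the 1/4 allotted to Yoshiko's branch passes to Yoshiko's issue by representation.
The 1/4 is divided into 3 equal shares of 1/12 among Fumio, Midori, Satoshi.
Fumio is living and takes 1/12.
Midori is living and takes 1/12.
Satoshi is living and takes 1/12.
Junko is living and takes 1/4.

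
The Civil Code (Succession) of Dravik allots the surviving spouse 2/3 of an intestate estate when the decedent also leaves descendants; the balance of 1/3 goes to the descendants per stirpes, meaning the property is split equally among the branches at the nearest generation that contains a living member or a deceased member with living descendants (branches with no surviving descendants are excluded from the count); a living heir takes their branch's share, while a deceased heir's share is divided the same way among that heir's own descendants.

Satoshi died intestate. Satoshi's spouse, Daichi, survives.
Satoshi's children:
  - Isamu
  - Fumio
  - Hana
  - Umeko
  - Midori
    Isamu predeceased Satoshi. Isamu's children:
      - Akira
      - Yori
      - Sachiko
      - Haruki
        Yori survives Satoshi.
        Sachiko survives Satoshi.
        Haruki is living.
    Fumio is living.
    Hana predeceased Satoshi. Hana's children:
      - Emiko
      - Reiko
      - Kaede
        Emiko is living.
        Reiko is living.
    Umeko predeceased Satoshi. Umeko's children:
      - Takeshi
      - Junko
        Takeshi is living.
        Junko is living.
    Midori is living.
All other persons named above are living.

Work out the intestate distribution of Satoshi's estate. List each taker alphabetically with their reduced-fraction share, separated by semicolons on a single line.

Daichi, as surviving spouse, takes 2/3.
The remaining 1/3 passes to Satoshi's descendants per stirpes.
The 1/3 is divided into 5 equal shares of 1/15 among Isamu, Fumio, Hana, Umeko, Midori.
Isamu predeceased; the 1/15 allotted to Isamu's branch passes to Isamu's issue by representation.
The 1/15 is divided into 4 equal shares of 1/60 among Akira, Yori, Sachiko, Haruki.
Akira is living and takes 1/60.
Yori is living and takes 1/60.
Sachiko is living and takes 1/60.
Haruki is living and takes 1/60.
Fumio is living and takes 1/15.
Hana predeceased; the 1/15 allotted to Hana's branch passes to Hana's issue by representation.
The 1/15 is divided into 3 equal shares of 1/45 among Emiko, Reiko, Kaede.
Emiko is living and takes 1/45.
Reiko is living and takes 1/45.
Kaede is living and takes 1/45.
Umeko predeceased; the 1/15 allotted to Umeko's branch passes to Umeko's issue by representation.
The 1/15 is divided into 2 equal shares of 1/30 among Takeshi, Junko.
Takeshi is living and takes 1/30.
Junko is living and takes 1/30.
Midori is living and takes 1/15.

Akira 1/60; Daichi 2/3; Emiko 1/45; Fumio 1/15; Haruki 1/60; Junko 1/30; Kaede 1/45; Midori 1/15; Reiko 1/45; Sachiko 1/60; Takeshi 1/30; Yori 1/60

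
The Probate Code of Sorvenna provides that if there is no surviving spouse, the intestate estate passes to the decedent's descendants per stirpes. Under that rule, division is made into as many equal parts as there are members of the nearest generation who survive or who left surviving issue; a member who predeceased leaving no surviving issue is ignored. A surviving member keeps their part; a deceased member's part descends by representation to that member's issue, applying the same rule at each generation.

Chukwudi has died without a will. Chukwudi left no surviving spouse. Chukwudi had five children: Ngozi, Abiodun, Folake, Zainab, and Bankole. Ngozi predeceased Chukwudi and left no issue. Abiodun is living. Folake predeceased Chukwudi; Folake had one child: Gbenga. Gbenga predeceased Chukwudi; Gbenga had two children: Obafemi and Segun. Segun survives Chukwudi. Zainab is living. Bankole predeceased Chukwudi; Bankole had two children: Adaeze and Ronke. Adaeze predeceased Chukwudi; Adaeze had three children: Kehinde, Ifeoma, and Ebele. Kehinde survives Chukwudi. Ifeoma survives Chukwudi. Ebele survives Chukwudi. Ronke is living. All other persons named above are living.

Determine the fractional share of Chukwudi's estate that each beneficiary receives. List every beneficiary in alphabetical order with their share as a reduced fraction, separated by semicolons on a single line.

There is no surviving spouse, so the entire estate passes to Chukwudi's descendants per stirpes.
Ngozi left no surviving issue, so that branch lapses and is disregarded.
The estate is divided into 4 equal shares of 1/4 among Abiodun, Folake, Zainab, Bankole.
Abiodun is living and takes 1/4.
Folake predeceased; the 1/4 allotted to Folake's branch passes to Folake's issue by representation.
Gbenga's line is the sole branch at this level, so the full 1/4 passes to Gbenga's issue by representation.
The 1/4 is divided into 2 equal shares of 1/8 among Obafemi, Segun.
Obafemi is living and takes 1/8.
Segun is living and takes 1/8.
Zainab is living and takes 1/4.
Bankole predeceased; the 1/4 allotted to Bankole's branch passes to Bankole's issue by representation.
The 1/4 is divided into 2 equal shares of 1/8 among Adaeze, Ronke.
Adaeze predeceased; the 1/8 allotted to Adaeze's branch passes to Adaeze's issue by representation.
The 1/8 is divided into 3 equal shares of 1/24 among Kehinde, Ifeoma, Ebele.
Kehinde is living and takes 1/24.
Ifeoma is living and takes 1/24.
Ebele is living and takes 1/24.
Ronke is living and takes 1/8.

Abiodun 1/4; Ebele 1/24; Ifeoma 1/24; Kehinde 1/24; Obafemi 1/8; Ronke 1/8; Segun 1/8; Zainab 1/4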